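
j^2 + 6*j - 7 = (j - 1)*(j + 7)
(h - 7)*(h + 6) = h^2 - h - 42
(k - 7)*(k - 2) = k^2 - 9*k + 14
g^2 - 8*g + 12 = (g - 6)*(g - 2)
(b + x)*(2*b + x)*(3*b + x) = 6*b^3 + 11*b^2*x + 6*b*x^2 + x^3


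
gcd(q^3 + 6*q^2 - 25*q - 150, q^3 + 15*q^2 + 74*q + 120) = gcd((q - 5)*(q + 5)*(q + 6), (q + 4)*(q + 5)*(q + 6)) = q^2 + 11*q + 30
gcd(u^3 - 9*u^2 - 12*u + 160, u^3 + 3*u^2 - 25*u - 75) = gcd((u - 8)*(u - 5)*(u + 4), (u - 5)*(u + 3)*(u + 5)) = u - 5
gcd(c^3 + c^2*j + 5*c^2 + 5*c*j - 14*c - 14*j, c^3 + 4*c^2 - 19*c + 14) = c^2 + 5*c - 14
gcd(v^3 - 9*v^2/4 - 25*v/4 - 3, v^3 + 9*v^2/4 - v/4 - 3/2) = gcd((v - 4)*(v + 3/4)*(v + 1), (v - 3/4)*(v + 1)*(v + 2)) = v + 1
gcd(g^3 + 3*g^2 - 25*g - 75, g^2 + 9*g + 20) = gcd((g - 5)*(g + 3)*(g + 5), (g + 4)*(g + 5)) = g + 5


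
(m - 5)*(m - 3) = m^2 - 8*m + 15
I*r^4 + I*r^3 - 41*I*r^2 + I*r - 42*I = (r - 6)*(r + 7)*(r + I)*(I*r + 1)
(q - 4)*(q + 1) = q^2 - 3*q - 4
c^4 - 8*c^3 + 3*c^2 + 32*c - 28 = (c - 7)*(c - 2)*(c - 1)*(c + 2)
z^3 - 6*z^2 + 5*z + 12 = (z - 4)*(z - 3)*(z + 1)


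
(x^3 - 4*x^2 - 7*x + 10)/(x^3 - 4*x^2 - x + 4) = (x^2 - 3*x - 10)/(x^2 - 3*x - 4)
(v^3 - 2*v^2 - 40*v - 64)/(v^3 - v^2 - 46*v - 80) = (v + 4)/(v + 5)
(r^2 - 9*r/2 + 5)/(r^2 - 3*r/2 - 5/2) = (r - 2)/(r + 1)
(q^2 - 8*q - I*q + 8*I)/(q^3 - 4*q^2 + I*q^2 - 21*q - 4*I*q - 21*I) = (q^2 - q*(8 + I) + 8*I)/(q^3 + q^2*(-4 + I) - q*(21 + 4*I) - 21*I)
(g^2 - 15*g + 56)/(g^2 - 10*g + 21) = (g - 8)/(g - 3)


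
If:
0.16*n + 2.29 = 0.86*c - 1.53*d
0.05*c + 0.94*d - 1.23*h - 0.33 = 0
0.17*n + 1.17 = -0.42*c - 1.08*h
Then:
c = 0.38272769444874 - 0.0901963816298129*n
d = -0.155273783138326*n - 1.28160404102881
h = -0.122331036773591*n - 1.23217188117451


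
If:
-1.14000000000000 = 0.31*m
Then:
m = -3.68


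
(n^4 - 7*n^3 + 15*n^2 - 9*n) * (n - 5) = n^5 - 12*n^4 + 50*n^3 - 84*n^2 + 45*n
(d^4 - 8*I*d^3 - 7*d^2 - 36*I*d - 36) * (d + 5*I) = d^5 - 3*I*d^4 + 33*d^3 - 71*I*d^2 + 144*d - 180*I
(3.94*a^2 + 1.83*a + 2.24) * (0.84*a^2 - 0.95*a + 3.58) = 3.3096*a^4 - 2.2058*a^3 + 14.2483*a^2 + 4.4234*a + 8.0192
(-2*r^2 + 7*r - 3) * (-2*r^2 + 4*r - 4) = 4*r^4 - 22*r^3 + 42*r^2 - 40*r + 12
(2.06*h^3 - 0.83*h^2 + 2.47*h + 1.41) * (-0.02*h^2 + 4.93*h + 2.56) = -0.0412*h^5 + 10.1724*h^4 + 1.1323*h^3 + 10.0241*h^2 + 13.2745*h + 3.6096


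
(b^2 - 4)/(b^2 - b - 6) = (b - 2)/(b - 3)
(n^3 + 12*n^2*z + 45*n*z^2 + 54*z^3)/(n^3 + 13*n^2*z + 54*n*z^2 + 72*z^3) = (n + 3*z)/(n + 4*z)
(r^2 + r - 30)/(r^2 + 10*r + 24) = (r - 5)/(r + 4)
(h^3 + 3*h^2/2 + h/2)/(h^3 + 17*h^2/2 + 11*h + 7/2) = h/(h + 7)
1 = 1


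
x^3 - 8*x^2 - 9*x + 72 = (x - 8)*(x - 3)*(x + 3)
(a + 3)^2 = a^2 + 6*a + 9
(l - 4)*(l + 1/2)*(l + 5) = l^3 + 3*l^2/2 - 39*l/2 - 10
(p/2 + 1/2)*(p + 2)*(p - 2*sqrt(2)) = p^3/2 - sqrt(2)*p^2 + 3*p^2/2 - 3*sqrt(2)*p + p - 2*sqrt(2)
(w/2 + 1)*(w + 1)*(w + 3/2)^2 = w^4/2 + 3*w^3 + 53*w^2/8 + 51*w/8 + 9/4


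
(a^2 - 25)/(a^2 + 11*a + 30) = (a - 5)/(a + 6)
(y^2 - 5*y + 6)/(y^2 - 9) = (y - 2)/(y + 3)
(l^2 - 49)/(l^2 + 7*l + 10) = (l^2 - 49)/(l^2 + 7*l + 10)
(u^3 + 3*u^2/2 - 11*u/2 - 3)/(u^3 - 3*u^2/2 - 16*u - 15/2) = (u - 2)/(u - 5)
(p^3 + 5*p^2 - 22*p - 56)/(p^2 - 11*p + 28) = (p^2 + 9*p + 14)/(p - 7)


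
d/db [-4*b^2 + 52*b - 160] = 52 - 8*b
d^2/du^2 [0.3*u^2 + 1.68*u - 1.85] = 0.600000000000000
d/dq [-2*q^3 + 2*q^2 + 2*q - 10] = -6*q^2 + 4*q + 2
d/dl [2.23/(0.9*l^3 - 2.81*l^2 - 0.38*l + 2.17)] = (-6.021*l^2 + 12.5326*l + 0.8474)/(0.9*l^3 - 2.81*l^2 - 0.38*l + 2.17)^2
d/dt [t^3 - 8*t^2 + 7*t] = 3*t^2 - 16*t + 7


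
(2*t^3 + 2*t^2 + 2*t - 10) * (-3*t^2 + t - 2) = -6*t^5 - 4*t^4 - 8*t^3 + 28*t^2 - 14*t + 20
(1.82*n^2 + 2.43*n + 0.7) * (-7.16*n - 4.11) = -13.0312*n^3 - 24.879*n^2 - 14.9993*n - 2.877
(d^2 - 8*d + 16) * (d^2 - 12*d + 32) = d^4 - 20*d^3 + 144*d^2 - 448*d + 512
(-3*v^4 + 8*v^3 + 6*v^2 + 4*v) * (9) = -27*v^4 + 72*v^3 + 54*v^2 + 36*v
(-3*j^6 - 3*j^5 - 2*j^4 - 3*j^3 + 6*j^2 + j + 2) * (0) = 0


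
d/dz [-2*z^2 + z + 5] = 1 - 4*z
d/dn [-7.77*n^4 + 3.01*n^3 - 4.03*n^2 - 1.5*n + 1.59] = -31.08*n^3 + 9.03*n^2 - 8.06*n - 1.5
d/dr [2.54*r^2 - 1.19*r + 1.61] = 5.08*r - 1.19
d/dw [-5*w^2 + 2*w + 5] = 2 - 10*w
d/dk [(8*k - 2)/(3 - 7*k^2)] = 4*(14*k^2 - 7*k + 6)/(49*k^4 - 42*k^2 + 9)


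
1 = 1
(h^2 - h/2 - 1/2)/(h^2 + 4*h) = (2*h^2 - h - 1)/(2*h*(h + 4))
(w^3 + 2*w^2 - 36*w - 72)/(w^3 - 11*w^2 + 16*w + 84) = (w + 6)/(w - 7)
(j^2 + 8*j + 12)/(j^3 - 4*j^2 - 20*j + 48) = (j^2 + 8*j + 12)/(j^3 - 4*j^2 - 20*j + 48)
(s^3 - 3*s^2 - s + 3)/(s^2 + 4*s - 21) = (s^2 - 1)/(s + 7)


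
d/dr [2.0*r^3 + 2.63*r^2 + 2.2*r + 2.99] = 6.0*r^2 + 5.26*r + 2.2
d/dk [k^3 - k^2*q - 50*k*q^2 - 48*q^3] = 3*k^2 - 2*k*q - 50*q^2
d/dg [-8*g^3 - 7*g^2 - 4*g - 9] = -24*g^2 - 14*g - 4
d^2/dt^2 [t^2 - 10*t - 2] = 2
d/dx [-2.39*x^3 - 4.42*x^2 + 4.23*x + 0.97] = -7.17*x^2 - 8.84*x + 4.23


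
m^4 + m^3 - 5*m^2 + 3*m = m*(m - 1)^2*(m + 3)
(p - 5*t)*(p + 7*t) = p^2 + 2*p*t - 35*t^2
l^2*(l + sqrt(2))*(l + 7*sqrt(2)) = l^4 + 8*sqrt(2)*l^3 + 14*l^2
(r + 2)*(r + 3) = r^2 + 5*r + 6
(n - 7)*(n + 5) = n^2 - 2*n - 35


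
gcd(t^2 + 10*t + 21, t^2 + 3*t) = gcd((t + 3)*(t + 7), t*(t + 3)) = t + 3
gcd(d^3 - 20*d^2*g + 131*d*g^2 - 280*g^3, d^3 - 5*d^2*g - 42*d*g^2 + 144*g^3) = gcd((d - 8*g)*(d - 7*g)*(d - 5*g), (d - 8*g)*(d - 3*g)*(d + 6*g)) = d - 8*g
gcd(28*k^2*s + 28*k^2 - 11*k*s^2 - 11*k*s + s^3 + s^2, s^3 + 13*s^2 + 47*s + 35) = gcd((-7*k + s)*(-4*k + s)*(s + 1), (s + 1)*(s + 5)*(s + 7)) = s + 1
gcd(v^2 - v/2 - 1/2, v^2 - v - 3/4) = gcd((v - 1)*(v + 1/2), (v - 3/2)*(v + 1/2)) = v + 1/2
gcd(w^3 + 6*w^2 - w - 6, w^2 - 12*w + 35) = 1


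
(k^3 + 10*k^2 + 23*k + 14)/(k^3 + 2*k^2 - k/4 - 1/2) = 4*(k^2 + 8*k + 7)/(4*k^2 - 1)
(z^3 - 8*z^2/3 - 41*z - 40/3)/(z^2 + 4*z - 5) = (3*z^2 - 23*z - 8)/(3*(z - 1))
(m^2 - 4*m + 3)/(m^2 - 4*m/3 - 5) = 3*(m - 1)/(3*m + 5)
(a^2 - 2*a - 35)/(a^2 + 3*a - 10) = (a - 7)/(a - 2)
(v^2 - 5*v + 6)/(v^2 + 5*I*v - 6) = (v^2 - 5*v + 6)/(v^2 + 5*I*v - 6)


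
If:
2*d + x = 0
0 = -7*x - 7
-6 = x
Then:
No Solution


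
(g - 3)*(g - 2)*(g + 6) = g^3 + g^2 - 24*g + 36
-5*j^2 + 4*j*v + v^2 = (-j + v)*(5*j + v)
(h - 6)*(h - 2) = h^2 - 8*h + 12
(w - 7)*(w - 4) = w^2 - 11*w + 28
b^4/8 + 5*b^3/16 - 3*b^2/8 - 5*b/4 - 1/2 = (b/4 + 1/2)*(b/2 + 1)*(b - 2)*(b + 1/2)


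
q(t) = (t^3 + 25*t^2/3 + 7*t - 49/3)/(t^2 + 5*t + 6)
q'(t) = (-2*t - 5)*(t^3 + 25*t^2/3 + 7*t - 49/3)/(t^2 + 5*t + 6)^2 + (3*t^2 + 50*t/3 + 7)/(t^2 + 5*t + 6) = (3*t^4 + 30*t^3 + 158*t^2 + 398*t + 371)/(3*(t^4 + 10*t^3 + 37*t^2 + 60*t + 36))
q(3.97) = 4.94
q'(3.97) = 1.36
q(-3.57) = 21.66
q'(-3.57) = 35.86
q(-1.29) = -11.24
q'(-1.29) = 14.57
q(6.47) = 8.09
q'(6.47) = 1.19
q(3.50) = 4.28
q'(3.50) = 1.42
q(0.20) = -2.07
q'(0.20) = 3.07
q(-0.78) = -6.35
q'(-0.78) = 6.52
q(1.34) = 0.72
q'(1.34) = 2.01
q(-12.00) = -6.98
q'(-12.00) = 1.18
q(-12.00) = -6.98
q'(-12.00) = 1.18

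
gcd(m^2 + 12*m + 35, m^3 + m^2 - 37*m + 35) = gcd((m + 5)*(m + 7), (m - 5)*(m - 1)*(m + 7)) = m + 7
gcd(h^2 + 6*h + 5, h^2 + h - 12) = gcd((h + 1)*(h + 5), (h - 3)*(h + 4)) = 1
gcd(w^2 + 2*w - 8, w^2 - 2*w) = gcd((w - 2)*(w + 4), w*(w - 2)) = w - 2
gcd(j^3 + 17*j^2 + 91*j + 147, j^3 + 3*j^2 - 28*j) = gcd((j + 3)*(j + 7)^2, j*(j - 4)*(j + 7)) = j + 7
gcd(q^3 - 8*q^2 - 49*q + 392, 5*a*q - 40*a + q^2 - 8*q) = q - 8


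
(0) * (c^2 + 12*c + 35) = 0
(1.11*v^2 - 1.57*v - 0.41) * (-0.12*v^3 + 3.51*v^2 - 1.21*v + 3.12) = -0.1332*v^5 + 4.0845*v^4 - 6.8046*v^3 + 3.9238*v^2 - 4.4023*v - 1.2792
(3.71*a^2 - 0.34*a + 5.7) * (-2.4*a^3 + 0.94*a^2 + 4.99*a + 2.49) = -8.904*a^5 + 4.3034*a^4 + 4.5133*a^3 + 12.8993*a^2 + 27.5964*a + 14.193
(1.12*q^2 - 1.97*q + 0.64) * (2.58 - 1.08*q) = -1.2096*q^3 + 5.0172*q^2 - 5.7738*q + 1.6512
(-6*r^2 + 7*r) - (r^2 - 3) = -7*r^2 + 7*r + 3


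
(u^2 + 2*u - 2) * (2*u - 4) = 2*u^3 - 12*u + 8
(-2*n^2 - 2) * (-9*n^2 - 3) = 18*n^4 + 24*n^2 + 6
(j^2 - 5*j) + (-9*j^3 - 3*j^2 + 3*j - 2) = -9*j^3 - 2*j^2 - 2*j - 2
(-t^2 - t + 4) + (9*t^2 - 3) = 8*t^2 - t + 1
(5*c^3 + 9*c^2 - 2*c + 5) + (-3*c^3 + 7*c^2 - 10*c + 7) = 2*c^3 + 16*c^2 - 12*c + 12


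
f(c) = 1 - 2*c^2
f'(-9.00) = 36.00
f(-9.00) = -161.00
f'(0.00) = 0.00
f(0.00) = 1.00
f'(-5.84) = 23.36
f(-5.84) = -67.21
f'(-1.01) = 4.04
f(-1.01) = -1.04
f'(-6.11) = 24.44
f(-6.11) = -73.66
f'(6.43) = -25.72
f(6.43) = -81.69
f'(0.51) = -2.04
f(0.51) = 0.48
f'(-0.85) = 3.40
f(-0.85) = -0.44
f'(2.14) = -8.56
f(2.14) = -8.16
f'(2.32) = -9.28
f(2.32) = -9.76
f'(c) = -4*c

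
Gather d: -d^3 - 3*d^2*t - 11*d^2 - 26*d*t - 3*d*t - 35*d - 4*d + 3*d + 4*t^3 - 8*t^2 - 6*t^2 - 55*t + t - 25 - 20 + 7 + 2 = -d^3 + d^2*(-3*t - 11) + d*(-29*t - 36) + 4*t^3 - 14*t^2 - 54*t - 36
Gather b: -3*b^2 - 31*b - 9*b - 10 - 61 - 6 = -3*b^2 - 40*b - 77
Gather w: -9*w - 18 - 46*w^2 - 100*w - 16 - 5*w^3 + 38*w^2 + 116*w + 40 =-5*w^3 - 8*w^2 + 7*w + 6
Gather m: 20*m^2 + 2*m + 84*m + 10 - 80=20*m^2 + 86*m - 70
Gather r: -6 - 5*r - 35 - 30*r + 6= -35*r - 35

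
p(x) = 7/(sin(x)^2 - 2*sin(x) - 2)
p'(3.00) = -2.33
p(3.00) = -3.09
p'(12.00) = 44.47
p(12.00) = -10.96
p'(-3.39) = -1.73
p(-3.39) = -2.88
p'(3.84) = -195.02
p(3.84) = -23.29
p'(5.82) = 22.04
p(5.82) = -7.72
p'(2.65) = -0.88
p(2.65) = -2.57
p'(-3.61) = -0.94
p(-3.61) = -2.59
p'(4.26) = -31.47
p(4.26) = 11.52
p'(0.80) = 0.32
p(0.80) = -2.40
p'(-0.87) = 1250.54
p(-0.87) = 62.03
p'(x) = 7*(-2*sin(x)*cos(x) + 2*cos(x))/(sin(x)^2 - 2*sin(x) - 2)^2 = 14*(1 - sin(x))*cos(x)/(2*sin(x) + cos(x)^2 + 1)^2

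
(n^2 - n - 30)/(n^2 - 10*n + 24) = (n + 5)/(n - 4)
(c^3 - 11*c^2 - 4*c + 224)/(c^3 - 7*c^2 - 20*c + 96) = (c - 7)/(c - 3)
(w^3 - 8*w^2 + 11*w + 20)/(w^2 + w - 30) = (w^2 - 3*w - 4)/(w + 6)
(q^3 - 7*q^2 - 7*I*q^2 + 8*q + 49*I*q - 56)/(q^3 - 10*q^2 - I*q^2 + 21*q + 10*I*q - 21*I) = (q^2 - 7*I*q + 8)/(q^2 - q*(3 + I) + 3*I)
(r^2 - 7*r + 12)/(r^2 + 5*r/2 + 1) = 2*(r^2 - 7*r + 12)/(2*r^2 + 5*r + 2)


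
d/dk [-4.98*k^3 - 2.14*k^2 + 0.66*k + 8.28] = -14.94*k^2 - 4.28*k + 0.66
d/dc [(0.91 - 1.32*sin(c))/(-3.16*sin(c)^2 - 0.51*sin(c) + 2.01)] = (-4.1712*sin(c)^2 + 5.7512*sin(c) - 2.1891)*cos(c)/(9.9856*sin(c)^4 + 3.2232*sin(c)^3 - 12.4431*sin(c)^2 - 2.0502*sin(c) + 4.0401)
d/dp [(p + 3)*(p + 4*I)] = 2*p + 3 + 4*I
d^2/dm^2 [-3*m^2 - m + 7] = -6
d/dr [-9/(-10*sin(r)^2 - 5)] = -18*sin(2*r)/(5*(cos(2*r) - 2)^2)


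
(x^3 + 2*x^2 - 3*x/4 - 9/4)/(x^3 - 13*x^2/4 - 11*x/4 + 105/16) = 4*(2*x^2 + x - 3)/(8*x^2 - 38*x + 35)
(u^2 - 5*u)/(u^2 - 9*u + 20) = u/(u - 4)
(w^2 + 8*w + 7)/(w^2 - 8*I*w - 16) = (w^2 + 8*w + 7)/(w^2 - 8*I*w - 16)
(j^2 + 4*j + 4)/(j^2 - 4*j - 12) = (j + 2)/(j - 6)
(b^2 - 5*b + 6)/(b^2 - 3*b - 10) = (-b^2 + 5*b - 6)/(-b^2 + 3*b + 10)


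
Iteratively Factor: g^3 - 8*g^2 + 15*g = (g - 5)*(g^2 - 3*g) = g*(g - 5)*(g - 3)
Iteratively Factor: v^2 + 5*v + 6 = (v + 3)*(v + 2)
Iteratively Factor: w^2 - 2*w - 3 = (w - 3)*(w + 1)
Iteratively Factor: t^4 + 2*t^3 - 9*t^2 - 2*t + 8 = (t + 4)*(t^3 - 2*t^2 - t + 2) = (t + 1)*(t + 4)*(t^2 - 3*t + 2) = (t - 1)*(t + 1)*(t + 4)*(t - 2)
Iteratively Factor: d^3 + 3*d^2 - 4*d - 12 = (d - 2)*(d^2 + 5*d + 6) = (d - 2)*(d + 2)*(d + 3)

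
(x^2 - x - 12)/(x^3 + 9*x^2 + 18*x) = (x - 4)/(x*(x + 6))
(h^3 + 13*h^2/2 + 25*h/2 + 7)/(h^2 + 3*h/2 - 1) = (2*h^2 + 9*h + 7)/(2*h - 1)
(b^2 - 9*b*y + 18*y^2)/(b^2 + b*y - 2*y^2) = (b^2 - 9*b*y + 18*y^2)/(b^2 + b*y - 2*y^2)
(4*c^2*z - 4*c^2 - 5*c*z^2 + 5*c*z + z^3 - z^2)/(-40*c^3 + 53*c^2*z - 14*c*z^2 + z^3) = (-4*c*z + 4*c + z^2 - z)/(40*c^2 - 13*c*z + z^2)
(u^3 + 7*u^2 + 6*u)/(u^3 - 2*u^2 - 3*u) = (u + 6)/(u - 3)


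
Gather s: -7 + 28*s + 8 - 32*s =1 - 4*s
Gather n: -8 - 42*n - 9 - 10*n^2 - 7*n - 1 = -10*n^2 - 49*n - 18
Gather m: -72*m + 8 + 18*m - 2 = 6 - 54*m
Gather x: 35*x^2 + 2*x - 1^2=35*x^2 + 2*x - 1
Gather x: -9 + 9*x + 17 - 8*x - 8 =x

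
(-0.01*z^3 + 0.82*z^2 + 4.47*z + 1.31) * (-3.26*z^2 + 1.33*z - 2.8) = 0.0326*z^5 - 2.6865*z^4 - 13.4536*z^3 - 0.6215*z^2 - 10.7737*z - 3.668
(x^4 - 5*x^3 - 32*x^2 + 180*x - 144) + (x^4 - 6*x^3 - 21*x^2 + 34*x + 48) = 2*x^4 - 11*x^3 - 53*x^2 + 214*x - 96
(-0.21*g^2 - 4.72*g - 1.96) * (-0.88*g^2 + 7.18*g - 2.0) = 0.1848*g^4 + 2.6458*g^3 - 31.7448*g^2 - 4.6328*g + 3.92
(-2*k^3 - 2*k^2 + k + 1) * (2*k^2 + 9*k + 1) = -4*k^5 - 22*k^4 - 18*k^3 + 9*k^2 + 10*k + 1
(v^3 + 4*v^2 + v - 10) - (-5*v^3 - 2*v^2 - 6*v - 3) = 6*v^3 + 6*v^2 + 7*v - 7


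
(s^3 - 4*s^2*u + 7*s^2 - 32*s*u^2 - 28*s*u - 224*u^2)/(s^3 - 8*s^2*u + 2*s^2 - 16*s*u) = (s^2 + 4*s*u + 7*s + 28*u)/(s*(s + 2))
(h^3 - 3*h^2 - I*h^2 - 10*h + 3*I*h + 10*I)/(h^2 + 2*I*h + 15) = (h^3 - h^2*(3 + I) + h*(-10 + 3*I) + 10*I)/(h^2 + 2*I*h + 15)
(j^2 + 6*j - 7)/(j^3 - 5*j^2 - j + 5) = (j + 7)/(j^2 - 4*j - 5)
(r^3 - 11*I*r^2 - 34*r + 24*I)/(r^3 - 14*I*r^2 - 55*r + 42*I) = (r - 4*I)/(r - 7*I)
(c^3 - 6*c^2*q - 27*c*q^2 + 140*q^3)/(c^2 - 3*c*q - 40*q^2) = (-c^2 + 11*c*q - 28*q^2)/(-c + 8*q)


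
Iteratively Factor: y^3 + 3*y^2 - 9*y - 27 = (y - 3)*(y^2 + 6*y + 9) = (y - 3)*(y + 3)*(y + 3)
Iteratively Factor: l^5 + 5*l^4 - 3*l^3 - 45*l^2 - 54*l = (l + 2)*(l^4 + 3*l^3 - 9*l^2 - 27*l) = (l + 2)*(l + 3)*(l^3 - 9*l) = (l - 3)*(l + 2)*(l + 3)*(l^2 + 3*l) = l*(l - 3)*(l + 2)*(l + 3)*(l + 3)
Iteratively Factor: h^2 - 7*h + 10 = (h - 2)*(h - 5)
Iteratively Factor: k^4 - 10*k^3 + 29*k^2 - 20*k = (k - 5)*(k^3 - 5*k^2 + 4*k) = (k - 5)*(k - 1)*(k^2 - 4*k) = (k - 5)*(k - 4)*(k - 1)*(k)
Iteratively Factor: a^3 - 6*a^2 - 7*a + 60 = (a + 3)*(a^2 - 9*a + 20) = (a - 4)*(a + 3)*(a - 5)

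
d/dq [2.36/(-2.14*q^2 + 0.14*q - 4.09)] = (10.1008*q - 0.3304)/(2.14*q^2 - 0.14*q + 4.09)^2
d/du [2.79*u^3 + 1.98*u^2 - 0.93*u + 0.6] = 8.37*u^2 + 3.96*u - 0.93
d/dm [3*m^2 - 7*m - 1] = 6*m - 7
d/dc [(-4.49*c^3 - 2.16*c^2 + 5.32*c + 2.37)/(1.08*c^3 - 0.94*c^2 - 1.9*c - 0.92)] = (6.5534*c^4 + 5.5708*c^3 + 13.8184*c^2 + 8.43*c - 0.3914)/(1.1664*c^6 - 2.0304*c^5 - 3.2204*c^4 + 1.5848*c^3 + 5.3396*c^2 + 3.496*c + 0.8464)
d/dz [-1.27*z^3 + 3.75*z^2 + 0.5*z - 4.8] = -3.81*z^2 + 7.5*z + 0.5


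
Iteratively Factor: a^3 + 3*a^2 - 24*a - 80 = (a + 4)*(a^2 - a - 20) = (a - 5)*(a + 4)*(a + 4)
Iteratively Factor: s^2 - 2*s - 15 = (s + 3)*(s - 5)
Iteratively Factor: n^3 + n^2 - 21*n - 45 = (n + 3)*(n^2 - 2*n - 15) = (n - 5)*(n + 3)*(n + 3)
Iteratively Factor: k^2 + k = (k)*(k + 1)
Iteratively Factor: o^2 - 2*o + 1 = (o - 1)*(o - 1)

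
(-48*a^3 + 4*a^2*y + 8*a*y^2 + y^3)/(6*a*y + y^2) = -8*a^2/y + 2*a + y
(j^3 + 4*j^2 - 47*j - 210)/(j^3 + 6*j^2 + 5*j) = (j^2 - j - 42)/(j*(j + 1))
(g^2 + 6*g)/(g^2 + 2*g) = (g + 6)/(g + 2)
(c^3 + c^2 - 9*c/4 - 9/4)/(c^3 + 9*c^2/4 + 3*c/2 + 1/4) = (4*c^2 - 9)/(4*c^2 + 5*c + 1)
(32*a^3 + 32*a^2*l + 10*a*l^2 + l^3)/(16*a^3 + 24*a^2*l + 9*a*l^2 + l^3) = (2*a + l)/(a + l)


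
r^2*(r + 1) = r^3 + r^2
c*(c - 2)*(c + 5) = c^3 + 3*c^2 - 10*c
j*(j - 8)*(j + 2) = j^3 - 6*j^2 - 16*j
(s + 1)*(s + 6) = s^2 + 7*s + 6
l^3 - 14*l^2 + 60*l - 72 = (l - 6)^2*(l - 2)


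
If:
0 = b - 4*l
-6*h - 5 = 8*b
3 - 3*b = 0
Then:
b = 1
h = -13/6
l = 1/4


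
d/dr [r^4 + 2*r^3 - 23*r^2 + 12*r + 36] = 4*r^3 + 6*r^2 - 46*r + 12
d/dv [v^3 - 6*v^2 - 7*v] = 3*v^2 - 12*v - 7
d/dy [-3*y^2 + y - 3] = 1 - 6*y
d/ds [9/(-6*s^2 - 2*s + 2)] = 9*(6*s + 1)/(2*(3*s^2 + s - 1)^2)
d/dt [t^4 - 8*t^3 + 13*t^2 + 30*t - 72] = 4*t^3 - 24*t^2 + 26*t + 30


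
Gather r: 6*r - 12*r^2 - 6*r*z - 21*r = -12*r^2 + r*(-6*z - 15)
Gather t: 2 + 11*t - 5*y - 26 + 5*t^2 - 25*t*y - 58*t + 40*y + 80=5*t^2 + t*(-25*y - 47) + 35*y + 56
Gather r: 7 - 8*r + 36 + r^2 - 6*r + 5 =r^2 - 14*r + 48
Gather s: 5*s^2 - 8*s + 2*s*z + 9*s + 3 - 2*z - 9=5*s^2 + s*(2*z + 1) - 2*z - 6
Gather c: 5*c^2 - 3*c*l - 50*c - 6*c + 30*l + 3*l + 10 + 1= 5*c^2 + c*(-3*l - 56) + 33*l + 11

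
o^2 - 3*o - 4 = (o - 4)*(o + 1)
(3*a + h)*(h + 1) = 3*a*h + 3*a + h^2 + h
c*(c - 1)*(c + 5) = c^3 + 4*c^2 - 5*c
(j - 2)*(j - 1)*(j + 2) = j^3 - j^2 - 4*j + 4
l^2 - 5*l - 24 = (l - 8)*(l + 3)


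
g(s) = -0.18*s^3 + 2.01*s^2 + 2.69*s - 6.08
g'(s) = -0.54*s^2 + 4.02*s + 2.69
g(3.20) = 17.21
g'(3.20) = 10.02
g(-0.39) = -6.81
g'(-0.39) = 1.04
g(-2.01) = -1.90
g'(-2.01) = -7.57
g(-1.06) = -6.46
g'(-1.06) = -2.18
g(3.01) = 15.32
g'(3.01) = 9.90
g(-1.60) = -4.50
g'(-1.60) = -5.12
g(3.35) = 18.72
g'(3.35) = 10.10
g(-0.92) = -6.71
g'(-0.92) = -1.47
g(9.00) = 49.72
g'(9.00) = -4.87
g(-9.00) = 263.74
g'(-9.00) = -77.23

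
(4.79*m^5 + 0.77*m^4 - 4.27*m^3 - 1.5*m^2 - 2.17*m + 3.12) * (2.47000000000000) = 11.8313*m^5 + 1.9019*m^4 - 10.5469*m^3 - 3.705*m^2 - 5.3599*m + 7.7064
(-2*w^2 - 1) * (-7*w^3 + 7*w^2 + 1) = 14*w^5 - 14*w^4 + 7*w^3 - 9*w^2 - 1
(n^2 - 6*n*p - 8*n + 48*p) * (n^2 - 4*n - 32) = n^4 - 6*n^3*p - 12*n^3 + 72*n^2*p + 256*n - 1536*p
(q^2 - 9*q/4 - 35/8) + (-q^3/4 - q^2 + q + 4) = -q^3/4 - 5*q/4 - 3/8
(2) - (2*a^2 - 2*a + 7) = -2*a^2 + 2*a - 5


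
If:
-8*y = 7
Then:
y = -7/8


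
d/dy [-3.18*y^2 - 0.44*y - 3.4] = -6.36*y - 0.44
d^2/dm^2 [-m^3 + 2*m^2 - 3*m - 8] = 4 - 6*m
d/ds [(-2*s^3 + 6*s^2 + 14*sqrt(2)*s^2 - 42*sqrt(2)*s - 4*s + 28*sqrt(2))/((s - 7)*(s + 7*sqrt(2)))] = 2*(-s^4 - 14*sqrt(2)*s^3 + 14*s^3 + 79*s^2 + 140*sqrt(2)*s^2 - 1372*s - 322*sqrt(2)*s + 196*sqrt(2) + 1862)/(s^4 - 14*s^3 + 14*sqrt(2)*s^3 - 196*sqrt(2)*s^2 + 147*s^2 - 1372*s + 686*sqrt(2)*s + 4802)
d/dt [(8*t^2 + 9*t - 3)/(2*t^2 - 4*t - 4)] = (-25*t^2 - 26*t - 24)/(2*(t^4 - 4*t^3 + 8*t + 4))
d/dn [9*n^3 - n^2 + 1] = n*(27*n - 2)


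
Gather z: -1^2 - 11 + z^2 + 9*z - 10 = z^2 + 9*z - 22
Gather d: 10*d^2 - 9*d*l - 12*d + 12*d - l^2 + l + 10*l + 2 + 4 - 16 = 10*d^2 - 9*d*l - l^2 + 11*l - 10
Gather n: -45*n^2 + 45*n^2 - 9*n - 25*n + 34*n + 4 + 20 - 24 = 0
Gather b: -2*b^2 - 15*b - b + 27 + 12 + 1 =-2*b^2 - 16*b + 40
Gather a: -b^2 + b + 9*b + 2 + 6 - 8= -b^2 + 10*b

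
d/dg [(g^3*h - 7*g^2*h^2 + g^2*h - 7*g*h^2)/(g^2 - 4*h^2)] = h*(-2*g^2*(g^2 - 7*g*h + g - 7*h) + (g^2 - 4*h^2)*(3*g^2 - 14*g*h + 2*g - 7*h))/(g^2 - 4*h^2)^2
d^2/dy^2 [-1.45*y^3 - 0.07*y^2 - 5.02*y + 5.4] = -8.7*y - 0.14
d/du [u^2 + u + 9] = 2*u + 1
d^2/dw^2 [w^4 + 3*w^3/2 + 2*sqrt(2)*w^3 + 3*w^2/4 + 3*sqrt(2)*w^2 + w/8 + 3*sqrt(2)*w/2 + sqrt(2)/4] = 12*w^2 + 9*w + 12*sqrt(2)*w + 3/2 + 6*sqrt(2)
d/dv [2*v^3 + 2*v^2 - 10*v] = 6*v^2 + 4*v - 10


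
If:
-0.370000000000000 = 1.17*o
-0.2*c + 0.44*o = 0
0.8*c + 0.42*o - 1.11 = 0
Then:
No Solution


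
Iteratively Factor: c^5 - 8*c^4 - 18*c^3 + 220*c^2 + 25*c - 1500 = (c + 4)*(c^4 - 12*c^3 + 30*c^2 + 100*c - 375) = (c - 5)*(c + 4)*(c^3 - 7*c^2 - 5*c + 75) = (c - 5)^2*(c + 4)*(c^2 - 2*c - 15) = (c - 5)^2*(c + 3)*(c + 4)*(c - 5)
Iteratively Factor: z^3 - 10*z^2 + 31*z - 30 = (z - 2)*(z^2 - 8*z + 15) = (z - 3)*(z - 2)*(z - 5)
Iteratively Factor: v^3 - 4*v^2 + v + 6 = (v + 1)*(v^2 - 5*v + 6) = (v - 2)*(v + 1)*(v - 3)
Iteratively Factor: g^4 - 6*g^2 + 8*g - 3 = (g - 1)*(g^3 + g^2 - 5*g + 3) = (g - 1)^2*(g^2 + 2*g - 3) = (g - 1)^3*(g + 3)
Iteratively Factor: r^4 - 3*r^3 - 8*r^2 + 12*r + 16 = (r - 2)*(r^3 - r^2 - 10*r - 8) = (r - 2)*(r + 1)*(r^2 - 2*r - 8) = (r - 4)*(r - 2)*(r + 1)*(r + 2)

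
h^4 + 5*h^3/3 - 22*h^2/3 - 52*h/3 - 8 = (h - 3)*(h + 2/3)*(h + 2)^2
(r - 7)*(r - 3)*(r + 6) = r^3 - 4*r^2 - 39*r + 126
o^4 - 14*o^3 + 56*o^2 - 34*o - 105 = (o - 7)*(o - 5)*(o - 3)*(o + 1)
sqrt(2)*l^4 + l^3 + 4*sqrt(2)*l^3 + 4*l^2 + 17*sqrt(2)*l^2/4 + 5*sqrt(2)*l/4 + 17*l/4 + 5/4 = (l + 1)*(l + 5/2)*(l + sqrt(2)/2)*(sqrt(2)*l + sqrt(2)/2)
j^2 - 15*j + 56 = (j - 8)*(j - 7)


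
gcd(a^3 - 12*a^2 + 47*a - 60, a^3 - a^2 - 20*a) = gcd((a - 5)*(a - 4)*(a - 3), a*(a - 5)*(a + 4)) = a - 5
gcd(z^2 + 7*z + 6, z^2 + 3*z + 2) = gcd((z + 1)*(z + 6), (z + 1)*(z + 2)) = z + 1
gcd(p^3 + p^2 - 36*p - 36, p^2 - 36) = p^2 - 36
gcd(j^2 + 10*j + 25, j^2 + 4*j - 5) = j + 5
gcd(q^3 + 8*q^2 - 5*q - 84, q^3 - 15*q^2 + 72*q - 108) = q - 3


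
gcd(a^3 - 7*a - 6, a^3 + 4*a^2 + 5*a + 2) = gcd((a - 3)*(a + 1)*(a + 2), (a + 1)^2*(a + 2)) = a^2 + 3*a + 2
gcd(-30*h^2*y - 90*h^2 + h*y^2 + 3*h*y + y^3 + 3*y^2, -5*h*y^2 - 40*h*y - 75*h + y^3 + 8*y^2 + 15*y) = -5*h*y - 15*h + y^2 + 3*y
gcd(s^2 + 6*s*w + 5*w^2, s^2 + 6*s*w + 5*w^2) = s^2 + 6*s*w + 5*w^2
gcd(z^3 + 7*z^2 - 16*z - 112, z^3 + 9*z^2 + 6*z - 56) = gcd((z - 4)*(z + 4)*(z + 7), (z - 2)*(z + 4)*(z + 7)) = z^2 + 11*z + 28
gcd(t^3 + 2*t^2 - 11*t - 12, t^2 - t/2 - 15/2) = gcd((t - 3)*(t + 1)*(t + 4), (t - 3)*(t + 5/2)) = t - 3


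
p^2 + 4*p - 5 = (p - 1)*(p + 5)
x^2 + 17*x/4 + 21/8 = (x + 3/4)*(x + 7/2)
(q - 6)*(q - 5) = q^2 - 11*q + 30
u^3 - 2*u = u*(u - sqrt(2))*(u + sqrt(2))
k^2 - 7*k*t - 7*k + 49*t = (k - 7)*(k - 7*t)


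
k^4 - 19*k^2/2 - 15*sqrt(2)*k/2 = k*(k - 5*sqrt(2)/2)*(k + sqrt(2))*(k + 3*sqrt(2)/2)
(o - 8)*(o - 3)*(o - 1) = o^3 - 12*o^2 + 35*o - 24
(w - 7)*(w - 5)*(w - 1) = w^3 - 13*w^2 + 47*w - 35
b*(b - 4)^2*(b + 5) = b^4 - 3*b^3 - 24*b^2 + 80*b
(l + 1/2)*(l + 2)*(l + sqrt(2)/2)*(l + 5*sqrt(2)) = l^4 + 5*l^3/2 + 11*sqrt(2)*l^3/2 + 6*l^2 + 55*sqrt(2)*l^2/4 + 11*sqrt(2)*l/2 + 25*l/2 + 5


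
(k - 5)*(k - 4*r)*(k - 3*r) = k^3 - 7*k^2*r - 5*k^2 + 12*k*r^2 + 35*k*r - 60*r^2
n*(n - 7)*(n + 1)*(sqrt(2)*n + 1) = sqrt(2)*n^4 - 6*sqrt(2)*n^3 + n^3 - 7*sqrt(2)*n^2 - 6*n^2 - 7*n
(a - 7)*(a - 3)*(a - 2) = a^3 - 12*a^2 + 41*a - 42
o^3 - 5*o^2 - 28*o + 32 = (o - 8)*(o - 1)*(o + 4)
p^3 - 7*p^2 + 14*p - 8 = (p - 4)*(p - 2)*(p - 1)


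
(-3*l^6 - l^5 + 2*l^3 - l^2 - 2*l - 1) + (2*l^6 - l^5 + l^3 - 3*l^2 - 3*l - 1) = -l^6 - 2*l^5 + 3*l^3 - 4*l^2 - 5*l - 2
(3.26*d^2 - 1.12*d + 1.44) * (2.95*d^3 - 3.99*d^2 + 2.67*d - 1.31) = 9.617*d^5 - 16.3114*d^4 + 17.421*d^3 - 13.0066*d^2 + 5.312*d - 1.8864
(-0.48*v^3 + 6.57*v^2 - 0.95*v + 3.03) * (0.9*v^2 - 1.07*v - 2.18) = -0.432*v^5 + 6.4266*v^4 - 6.8385*v^3 - 10.5791*v^2 - 1.1711*v - 6.6054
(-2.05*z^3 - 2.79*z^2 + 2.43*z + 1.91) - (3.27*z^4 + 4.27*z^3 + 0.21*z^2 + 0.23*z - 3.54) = -3.27*z^4 - 6.32*z^3 - 3.0*z^2 + 2.2*z + 5.45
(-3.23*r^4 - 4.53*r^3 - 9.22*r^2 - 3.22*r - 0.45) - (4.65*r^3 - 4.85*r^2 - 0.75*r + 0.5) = -3.23*r^4 - 9.18*r^3 - 4.37*r^2 - 2.47*r - 0.95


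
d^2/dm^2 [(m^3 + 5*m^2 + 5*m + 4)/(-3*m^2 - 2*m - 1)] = 2*(-16*m^3 - 69*m^2 - 30*m + 1)/(27*m^6 + 54*m^5 + 63*m^4 + 44*m^3 + 21*m^2 + 6*m + 1)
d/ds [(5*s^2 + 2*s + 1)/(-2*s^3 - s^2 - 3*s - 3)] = (10*s^4 + 8*s^3 - 7*s^2 - 28*s - 3)/(4*s^6 + 4*s^5 + 13*s^4 + 18*s^3 + 15*s^2 + 18*s + 9)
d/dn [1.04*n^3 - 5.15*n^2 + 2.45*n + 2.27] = 3.12*n^2 - 10.3*n + 2.45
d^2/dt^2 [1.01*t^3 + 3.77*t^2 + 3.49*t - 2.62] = 6.06*t + 7.54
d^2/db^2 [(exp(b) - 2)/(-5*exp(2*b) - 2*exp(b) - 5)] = (-25*exp(4*b) + 210*exp(3*b) + 210*exp(2*b) - 182*exp(b) - 45)*exp(b)/(125*exp(6*b) + 150*exp(5*b) + 435*exp(4*b) + 308*exp(3*b) + 435*exp(2*b) + 150*exp(b) + 125)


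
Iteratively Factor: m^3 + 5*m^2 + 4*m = (m)*(m^2 + 5*m + 4) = m*(m + 1)*(m + 4)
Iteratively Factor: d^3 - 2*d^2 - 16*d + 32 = (d + 4)*(d^2 - 6*d + 8) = (d - 4)*(d + 4)*(d - 2)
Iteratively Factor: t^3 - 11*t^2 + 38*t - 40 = (t - 4)*(t^2 - 7*t + 10) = (t - 4)*(t - 2)*(t - 5)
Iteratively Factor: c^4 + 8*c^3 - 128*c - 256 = (c + 4)*(c^3 + 4*c^2 - 16*c - 64) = (c - 4)*(c + 4)*(c^2 + 8*c + 16) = (c - 4)*(c + 4)^2*(c + 4)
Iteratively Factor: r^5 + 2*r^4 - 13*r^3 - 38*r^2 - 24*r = (r + 3)*(r^4 - r^3 - 10*r^2 - 8*r) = (r + 2)*(r + 3)*(r^3 - 3*r^2 - 4*r) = r*(r + 2)*(r + 3)*(r^2 - 3*r - 4) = r*(r - 4)*(r + 2)*(r + 3)*(r + 1)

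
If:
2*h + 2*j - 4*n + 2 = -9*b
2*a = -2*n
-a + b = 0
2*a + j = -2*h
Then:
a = -n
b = -n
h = 1 - 9*n/2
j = 11*n - 2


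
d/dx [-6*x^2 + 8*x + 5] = 8 - 12*x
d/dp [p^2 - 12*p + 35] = 2*p - 12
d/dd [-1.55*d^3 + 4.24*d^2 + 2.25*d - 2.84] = -4.65*d^2 + 8.48*d + 2.25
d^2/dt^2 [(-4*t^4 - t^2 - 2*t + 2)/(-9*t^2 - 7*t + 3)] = 2*(324*t^6 + 756*t^5 + 264*t^4 - 573*t^3 - 189*t^2 - 216*t - 101)/(729*t^6 + 1701*t^5 + 594*t^4 - 791*t^3 - 198*t^2 + 189*t - 27)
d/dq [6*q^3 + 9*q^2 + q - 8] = 18*q^2 + 18*q + 1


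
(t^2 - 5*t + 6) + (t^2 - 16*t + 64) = 2*t^2 - 21*t + 70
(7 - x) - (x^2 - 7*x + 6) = -x^2 + 6*x + 1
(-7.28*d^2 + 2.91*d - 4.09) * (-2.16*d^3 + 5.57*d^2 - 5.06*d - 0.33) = 15.7248*d^5 - 46.8352*d^4 + 61.8799*d^3 - 35.1035*d^2 + 19.7351*d + 1.3497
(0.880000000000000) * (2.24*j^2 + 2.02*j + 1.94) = 1.9712*j^2 + 1.7776*j + 1.7072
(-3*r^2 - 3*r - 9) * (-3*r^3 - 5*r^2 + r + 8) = 9*r^5 + 24*r^4 + 39*r^3 + 18*r^2 - 33*r - 72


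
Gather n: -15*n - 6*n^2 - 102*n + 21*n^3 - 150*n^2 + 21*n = 21*n^3 - 156*n^2 - 96*n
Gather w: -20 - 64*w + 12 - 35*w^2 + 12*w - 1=-35*w^2 - 52*w - 9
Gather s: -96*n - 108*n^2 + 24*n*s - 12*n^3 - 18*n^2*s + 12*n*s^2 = -12*n^3 - 108*n^2 + 12*n*s^2 - 96*n + s*(-18*n^2 + 24*n)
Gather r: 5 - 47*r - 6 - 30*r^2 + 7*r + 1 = -30*r^2 - 40*r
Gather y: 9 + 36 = 45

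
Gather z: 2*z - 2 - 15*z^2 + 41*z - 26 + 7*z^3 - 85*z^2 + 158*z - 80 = 7*z^3 - 100*z^2 + 201*z - 108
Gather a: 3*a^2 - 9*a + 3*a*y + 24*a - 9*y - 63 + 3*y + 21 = 3*a^2 + a*(3*y + 15) - 6*y - 42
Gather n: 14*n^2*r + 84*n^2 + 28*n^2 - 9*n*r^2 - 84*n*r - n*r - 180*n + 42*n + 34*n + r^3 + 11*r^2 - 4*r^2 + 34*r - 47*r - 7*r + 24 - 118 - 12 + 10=n^2*(14*r + 112) + n*(-9*r^2 - 85*r - 104) + r^3 + 7*r^2 - 20*r - 96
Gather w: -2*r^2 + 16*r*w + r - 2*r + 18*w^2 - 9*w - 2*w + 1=-2*r^2 - r + 18*w^2 + w*(16*r - 11) + 1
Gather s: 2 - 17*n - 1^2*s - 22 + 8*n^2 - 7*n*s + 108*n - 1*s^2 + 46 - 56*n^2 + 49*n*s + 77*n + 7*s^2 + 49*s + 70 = -48*n^2 + 168*n + 6*s^2 + s*(42*n + 48) + 96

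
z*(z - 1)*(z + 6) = z^3 + 5*z^2 - 6*z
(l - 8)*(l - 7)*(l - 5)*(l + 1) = l^4 - 19*l^3 + 111*l^2 - 149*l - 280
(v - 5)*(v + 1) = v^2 - 4*v - 5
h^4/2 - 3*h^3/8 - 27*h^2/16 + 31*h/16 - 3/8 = (h/2 + 1)*(h - 3/2)*(h - 1)*(h - 1/4)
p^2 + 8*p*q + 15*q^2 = (p + 3*q)*(p + 5*q)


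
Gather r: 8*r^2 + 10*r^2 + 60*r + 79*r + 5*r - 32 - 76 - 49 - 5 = 18*r^2 + 144*r - 162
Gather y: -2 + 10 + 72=80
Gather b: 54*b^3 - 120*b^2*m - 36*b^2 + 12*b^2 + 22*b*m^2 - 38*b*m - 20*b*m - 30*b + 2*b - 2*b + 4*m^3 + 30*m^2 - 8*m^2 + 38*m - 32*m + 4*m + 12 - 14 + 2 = 54*b^3 + b^2*(-120*m - 24) + b*(22*m^2 - 58*m - 30) + 4*m^3 + 22*m^2 + 10*m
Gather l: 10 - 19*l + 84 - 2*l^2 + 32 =-2*l^2 - 19*l + 126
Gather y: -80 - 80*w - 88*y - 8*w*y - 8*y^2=-80*w - 8*y^2 + y*(-8*w - 88) - 80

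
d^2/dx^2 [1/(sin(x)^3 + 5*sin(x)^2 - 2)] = (-9*sin(x)^6 - 55*sin(x)^5 - 88*sin(x)^4 + 62*sin(x)^3 + 110*sin(x)^2 + 12*sin(x) + 20)/(sin(x)^3 + 5*sin(x)^2 - 2)^3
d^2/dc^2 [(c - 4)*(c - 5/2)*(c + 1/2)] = 6*c - 12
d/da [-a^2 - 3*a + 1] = -2*a - 3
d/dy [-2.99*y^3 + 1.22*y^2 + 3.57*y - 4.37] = -8.97*y^2 + 2.44*y + 3.57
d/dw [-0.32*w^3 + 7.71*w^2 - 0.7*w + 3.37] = -0.96*w^2 + 15.42*w - 0.7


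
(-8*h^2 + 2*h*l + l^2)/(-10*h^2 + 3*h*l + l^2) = (4*h + l)/(5*h + l)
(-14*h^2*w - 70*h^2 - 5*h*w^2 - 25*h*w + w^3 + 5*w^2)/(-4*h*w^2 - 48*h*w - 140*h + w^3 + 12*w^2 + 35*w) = (-14*h^2 - 5*h*w + w^2)/(-4*h*w - 28*h + w^2 + 7*w)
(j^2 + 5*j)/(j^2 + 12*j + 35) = j/(j + 7)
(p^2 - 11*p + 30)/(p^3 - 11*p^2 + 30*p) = 1/p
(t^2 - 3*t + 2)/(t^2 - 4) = (t - 1)/(t + 2)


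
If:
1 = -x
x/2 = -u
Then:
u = 1/2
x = -1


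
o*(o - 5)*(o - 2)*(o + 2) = o^4 - 5*o^3 - 4*o^2 + 20*o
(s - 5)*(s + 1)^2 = s^3 - 3*s^2 - 9*s - 5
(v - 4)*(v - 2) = v^2 - 6*v + 8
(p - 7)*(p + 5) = p^2 - 2*p - 35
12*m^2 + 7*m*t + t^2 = (3*m + t)*(4*m + t)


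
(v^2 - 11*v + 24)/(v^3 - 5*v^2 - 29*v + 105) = (v - 8)/(v^2 - 2*v - 35)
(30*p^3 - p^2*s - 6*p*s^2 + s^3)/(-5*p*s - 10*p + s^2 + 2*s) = (-6*p^2 - p*s + s^2)/(s + 2)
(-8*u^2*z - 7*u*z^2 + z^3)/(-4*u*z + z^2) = (8*u^2 + 7*u*z - z^2)/(4*u - z)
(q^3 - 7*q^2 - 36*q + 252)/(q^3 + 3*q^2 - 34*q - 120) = (q^2 - q - 42)/(q^2 + 9*q + 20)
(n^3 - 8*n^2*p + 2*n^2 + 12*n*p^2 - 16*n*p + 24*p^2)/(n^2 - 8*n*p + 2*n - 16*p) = (-n^2 + 8*n*p - 12*p^2)/(-n + 8*p)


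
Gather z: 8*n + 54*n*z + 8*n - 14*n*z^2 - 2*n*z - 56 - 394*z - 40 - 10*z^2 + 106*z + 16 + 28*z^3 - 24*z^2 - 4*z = 16*n + 28*z^3 + z^2*(-14*n - 34) + z*(52*n - 292) - 80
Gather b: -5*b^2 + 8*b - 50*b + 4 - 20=-5*b^2 - 42*b - 16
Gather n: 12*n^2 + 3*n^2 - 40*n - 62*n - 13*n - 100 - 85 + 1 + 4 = 15*n^2 - 115*n - 180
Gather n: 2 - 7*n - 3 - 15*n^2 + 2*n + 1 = -15*n^2 - 5*n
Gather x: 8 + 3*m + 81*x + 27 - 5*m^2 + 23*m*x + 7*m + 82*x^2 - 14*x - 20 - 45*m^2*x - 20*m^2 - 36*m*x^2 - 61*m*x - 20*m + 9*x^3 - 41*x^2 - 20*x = -25*m^2 - 10*m + 9*x^3 + x^2*(41 - 36*m) + x*(-45*m^2 - 38*m + 47) + 15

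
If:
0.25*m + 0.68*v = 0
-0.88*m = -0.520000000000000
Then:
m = 0.59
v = -0.22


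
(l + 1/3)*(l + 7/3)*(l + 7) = l^3 + 29*l^2/3 + 175*l/9 + 49/9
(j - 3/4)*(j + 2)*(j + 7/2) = j^3 + 19*j^2/4 + 23*j/8 - 21/4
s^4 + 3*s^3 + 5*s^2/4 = s^2*(s + 1/2)*(s + 5/2)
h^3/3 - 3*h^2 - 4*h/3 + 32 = (h/3 + 1)*(h - 8)*(h - 4)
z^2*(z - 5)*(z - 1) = z^4 - 6*z^3 + 5*z^2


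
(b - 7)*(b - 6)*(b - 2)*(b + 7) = b^4 - 8*b^3 - 37*b^2 + 392*b - 588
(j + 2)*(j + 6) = j^2 + 8*j + 12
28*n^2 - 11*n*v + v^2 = (-7*n + v)*(-4*n + v)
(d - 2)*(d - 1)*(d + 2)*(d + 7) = d^4 + 6*d^3 - 11*d^2 - 24*d + 28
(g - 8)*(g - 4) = g^2 - 12*g + 32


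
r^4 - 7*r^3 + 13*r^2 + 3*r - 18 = (r - 3)^2*(r - 2)*(r + 1)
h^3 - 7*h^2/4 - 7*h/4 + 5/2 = (h - 2)*(h - 1)*(h + 5/4)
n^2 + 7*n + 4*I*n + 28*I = (n + 7)*(n + 4*I)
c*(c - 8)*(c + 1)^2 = c^4 - 6*c^3 - 15*c^2 - 8*c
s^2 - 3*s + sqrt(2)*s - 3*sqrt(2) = (s - 3)*(s + sqrt(2))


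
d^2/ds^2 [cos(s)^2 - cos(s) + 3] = cos(s) - 2*cos(2*s)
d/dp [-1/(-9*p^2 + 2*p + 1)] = 2*(1 - 9*p)/(-9*p^2 + 2*p + 1)^2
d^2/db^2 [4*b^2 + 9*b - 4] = 8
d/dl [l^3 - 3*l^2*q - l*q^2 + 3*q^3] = 3*l^2 - 6*l*q - q^2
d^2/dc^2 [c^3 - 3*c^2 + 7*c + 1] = 6*c - 6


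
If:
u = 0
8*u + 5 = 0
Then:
No Solution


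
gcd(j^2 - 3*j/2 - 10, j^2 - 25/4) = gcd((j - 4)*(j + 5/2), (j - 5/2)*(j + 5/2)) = j + 5/2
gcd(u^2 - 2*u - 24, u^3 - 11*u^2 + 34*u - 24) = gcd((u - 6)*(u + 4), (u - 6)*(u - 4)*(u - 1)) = u - 6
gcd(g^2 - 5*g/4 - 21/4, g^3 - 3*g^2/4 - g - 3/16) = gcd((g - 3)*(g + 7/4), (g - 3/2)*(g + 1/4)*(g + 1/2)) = 1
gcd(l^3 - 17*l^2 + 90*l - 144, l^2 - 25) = 1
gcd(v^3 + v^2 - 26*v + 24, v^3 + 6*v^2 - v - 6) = v^2 + 5*v - 6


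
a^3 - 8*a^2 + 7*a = a*(a - 7)*(a - 1)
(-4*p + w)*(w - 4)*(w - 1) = -4*p*w^2 + 20*p*w - 16*p + w^3 - 5*w^2 + 4*w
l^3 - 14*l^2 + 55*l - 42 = (l - 7)*(l - 6)*(l - 1)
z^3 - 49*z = z*(z - 7)*(z + 7)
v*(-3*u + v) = -3*u*v + v^2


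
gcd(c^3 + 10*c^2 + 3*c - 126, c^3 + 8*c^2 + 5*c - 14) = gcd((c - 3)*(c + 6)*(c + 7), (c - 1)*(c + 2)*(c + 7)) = c + 7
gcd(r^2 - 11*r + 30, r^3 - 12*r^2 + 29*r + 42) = r - 6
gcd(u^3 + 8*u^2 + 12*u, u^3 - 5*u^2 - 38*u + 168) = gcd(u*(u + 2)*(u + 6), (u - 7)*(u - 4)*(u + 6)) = u + 6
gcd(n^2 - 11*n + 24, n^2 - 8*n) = n - 8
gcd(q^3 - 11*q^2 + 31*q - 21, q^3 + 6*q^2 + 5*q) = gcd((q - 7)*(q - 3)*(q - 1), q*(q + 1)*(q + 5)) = 1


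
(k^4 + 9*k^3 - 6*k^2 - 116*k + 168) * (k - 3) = k^5 + 6*k^4 - 33*k^3 - 98*k^2 + 516*k - 504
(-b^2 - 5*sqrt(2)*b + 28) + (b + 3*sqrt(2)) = -b^2 - 5*sqrt(2)*b + b + 3*sqrt(2) + 28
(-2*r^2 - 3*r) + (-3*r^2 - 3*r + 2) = -5*r^2 - 6*r + 2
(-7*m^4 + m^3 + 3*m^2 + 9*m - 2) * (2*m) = -14*m^5 + 2*m^4 + 6*m^3 + 18*m^2 - 4*m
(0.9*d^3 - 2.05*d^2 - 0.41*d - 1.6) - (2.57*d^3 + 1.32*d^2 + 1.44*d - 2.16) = -1.67*d^3 - 3.37*d^2 - 1.85*d + 0.56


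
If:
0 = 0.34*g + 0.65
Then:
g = -1.91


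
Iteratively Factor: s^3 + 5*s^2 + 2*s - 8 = (s + 4)*(s^2 + s - 2) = (s - 1)*(s + 4)*(s + 2)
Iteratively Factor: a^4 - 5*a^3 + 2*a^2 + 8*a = (a + 1)*(a^3 - 6*a^2 + 8*a) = a*(a + 1)*(a^2 - 6*a + 8) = a*(a - 4)*(a + 1)*(a - 2)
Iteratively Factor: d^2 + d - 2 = (d + 2)*(d - 1)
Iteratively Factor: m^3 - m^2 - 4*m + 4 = (m + 2)*(m^2 - 3*m + 2) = (m - 2)*(m + 2)*(m - 1)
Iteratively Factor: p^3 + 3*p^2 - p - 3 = (p + 1)*(p^2 + 2*p - 3) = (p - 1)*(p + 1)*(p + 3)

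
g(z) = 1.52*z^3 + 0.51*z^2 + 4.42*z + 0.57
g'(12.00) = 673.30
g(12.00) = 2753.61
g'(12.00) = 673.30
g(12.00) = 2753.61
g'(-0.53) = 5.16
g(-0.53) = -1.86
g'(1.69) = 19.17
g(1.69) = 16.83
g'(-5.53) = 138.23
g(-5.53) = -265.33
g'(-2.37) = 27.62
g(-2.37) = -27.28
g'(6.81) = 222.84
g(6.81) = 534.37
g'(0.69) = 7.29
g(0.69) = 4.36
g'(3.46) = 62.54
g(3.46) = 84.93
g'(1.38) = 14.51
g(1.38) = 11.64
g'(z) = 4.56*z^2 + 1.02*z + 4.42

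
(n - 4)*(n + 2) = n^2 - 2*n - 8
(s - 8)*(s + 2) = s^2 - 6*s - 16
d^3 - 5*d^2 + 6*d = d*(d - 3)*(d - 2)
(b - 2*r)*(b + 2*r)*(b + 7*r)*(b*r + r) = b^4*r + 7*b^3*r^2 + b^3*r - 4*b^2*r^3 + 7*b^2*r^2 - 28*b*r^4 - 4*b*r^3 - 28*r^4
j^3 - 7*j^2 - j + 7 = (j - 7)*(j - 1)*(j + 1)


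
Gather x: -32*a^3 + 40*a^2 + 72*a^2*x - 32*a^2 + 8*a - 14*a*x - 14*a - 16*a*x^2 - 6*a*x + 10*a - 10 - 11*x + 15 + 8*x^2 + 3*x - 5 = -32*a^3 + 8*a^2 + 4*a + x^2*(8 - 16*a) + x*(72*a^2 - 20*a - 8)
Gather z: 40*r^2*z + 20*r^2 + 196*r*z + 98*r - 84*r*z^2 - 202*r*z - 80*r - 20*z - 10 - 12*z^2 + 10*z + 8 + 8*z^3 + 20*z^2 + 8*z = 20*r^2 + 18*r + 8*z^3 + z^2*(8 - 84*r) + z*(40*r^2 - 6*r - 2) - 2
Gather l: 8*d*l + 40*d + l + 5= 40*d + l*(8*d + 1) + 5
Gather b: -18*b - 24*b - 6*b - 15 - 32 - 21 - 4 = -48*b - 72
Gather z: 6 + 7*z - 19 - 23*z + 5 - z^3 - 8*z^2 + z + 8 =-z^3 - 8*z^2 - 15*z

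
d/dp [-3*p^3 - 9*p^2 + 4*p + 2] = -9*p^2 - 18*p + 4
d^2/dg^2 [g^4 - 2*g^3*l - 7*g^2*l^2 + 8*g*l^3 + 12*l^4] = 12*g^2 - 12*g*l - 14*l^2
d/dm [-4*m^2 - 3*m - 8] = -8*m - 3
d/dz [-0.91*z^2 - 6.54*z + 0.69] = -1.82*z - 6.54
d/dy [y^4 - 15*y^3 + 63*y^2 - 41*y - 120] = 4*y^3 - 45*y^2 + 126*y - 41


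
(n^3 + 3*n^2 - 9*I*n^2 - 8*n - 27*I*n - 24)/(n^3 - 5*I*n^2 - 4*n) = (n^2 + n*(3 - 8*I) - 24*I)/(n*(n - 4*I))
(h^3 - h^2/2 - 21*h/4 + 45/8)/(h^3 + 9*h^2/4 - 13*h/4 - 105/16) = 2*(4*h^2 - 12*h + 9)/(8*h^2 - 2*h - 21)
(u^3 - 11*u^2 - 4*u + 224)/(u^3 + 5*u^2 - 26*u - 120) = (u^2 - 15*u + 56)/(u^2 + u - 30)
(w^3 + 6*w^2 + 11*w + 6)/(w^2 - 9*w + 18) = (w^3 + 6*w^2 + 11*w + 6)/(w^2 - 9*w + 18)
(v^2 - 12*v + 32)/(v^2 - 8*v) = (v - 4)/v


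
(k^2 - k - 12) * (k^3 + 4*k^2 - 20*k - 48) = k^5 + 3*k^4 - 36*k^3 - 76*k^2 + 288*k + 576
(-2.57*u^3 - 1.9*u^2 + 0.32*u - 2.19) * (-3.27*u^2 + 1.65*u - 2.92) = 8.4039*u^5 + 1.9725*u^4 + 3.323*u^3 + 13.2373*u^2 - 4.5479*u + 6.3948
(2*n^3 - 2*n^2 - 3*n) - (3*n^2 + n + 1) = 2*n^3 - 5*n^2 - 4*n - 1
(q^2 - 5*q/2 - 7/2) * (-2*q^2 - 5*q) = -2*q^4 + 39*q^2/2 + 35*q/2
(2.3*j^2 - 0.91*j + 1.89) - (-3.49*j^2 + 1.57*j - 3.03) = 5.79*j^2 - 2.48*j + 4.92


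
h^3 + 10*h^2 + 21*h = h*(h + 3)*(h + 7)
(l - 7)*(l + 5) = l^2 - 2*l - 35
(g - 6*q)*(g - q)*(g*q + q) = g^3*q - 7*g^2*q^2 + g^2*q + 6*g*q^3 - 7*g*q^2 + 6*q^3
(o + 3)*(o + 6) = o^2 + 9*o + 18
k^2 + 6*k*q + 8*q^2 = (k + 2*q)*(k + 4*q)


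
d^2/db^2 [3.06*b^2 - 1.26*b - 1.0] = 6.12000000000000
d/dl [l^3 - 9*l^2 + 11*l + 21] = 3*l^2 - 18*l + 11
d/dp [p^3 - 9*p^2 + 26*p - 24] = 3*p^2 - 18*p + 26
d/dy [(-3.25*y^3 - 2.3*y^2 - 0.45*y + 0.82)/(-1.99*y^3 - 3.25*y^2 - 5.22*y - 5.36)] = (5.9855*y^4 + 32.139*y^3 + 67.6989*y^2 + 29.986*y + 6.6924)/(3.9601*y^6 + 12.935*y^5 + 31.3381*y^4 + 55.2628*y^3 + 62.0884*y^2 + 55.9584*y + 28.7296)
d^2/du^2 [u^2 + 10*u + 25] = 2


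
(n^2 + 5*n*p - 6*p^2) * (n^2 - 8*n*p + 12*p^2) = n^4 - 3*n^3*p - 34*n^2*p^2 + 108*n*p^3 - 72*p^4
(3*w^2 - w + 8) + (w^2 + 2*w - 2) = 4*w^2 + w + 6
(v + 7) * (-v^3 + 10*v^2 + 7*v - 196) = -v^4 + 3*v^3 + 77*v^2 - 147*v - 1372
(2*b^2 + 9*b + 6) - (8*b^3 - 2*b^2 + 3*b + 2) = -8*b^3 + 4*b^2 + 6*b + 4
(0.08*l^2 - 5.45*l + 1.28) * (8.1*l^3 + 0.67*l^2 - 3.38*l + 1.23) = 0.648*l^5 - 44.0914*l^4 + 6.4461*l^3 + 19.377*l^2 - 11.0299*l + 1.5744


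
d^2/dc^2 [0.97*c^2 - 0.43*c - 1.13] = 1.94000000000000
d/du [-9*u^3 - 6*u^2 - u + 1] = -27*u^2 - 12*u - 1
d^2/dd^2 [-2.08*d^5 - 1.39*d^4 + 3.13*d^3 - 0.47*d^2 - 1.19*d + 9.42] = -41.6*d^3 - 16.68*d^2 + 18.78*d - 0.94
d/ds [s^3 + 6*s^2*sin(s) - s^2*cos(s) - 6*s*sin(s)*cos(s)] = s^2*sin(s) + 6*s^2*cos(s) + 3*s^2 + 12*s*sin(s) - 2*s*cos(s) - 6*s*cos(2*s) - 3*sin(2*s)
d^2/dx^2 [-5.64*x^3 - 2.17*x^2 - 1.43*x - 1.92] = -33.84*x - 4.34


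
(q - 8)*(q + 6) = q^2 - 2*q - 48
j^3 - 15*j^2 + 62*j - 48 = (j - 8)*(j - 6)*(j - 1)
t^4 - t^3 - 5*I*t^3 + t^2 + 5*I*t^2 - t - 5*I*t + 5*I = (t - 1)*(t - 5*I)*(t - I)*(t + I)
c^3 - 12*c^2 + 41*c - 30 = (c - 6)*(c - 5)*(c - 1)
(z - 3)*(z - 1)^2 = z^3 - 5*z^2 + 7*z - 3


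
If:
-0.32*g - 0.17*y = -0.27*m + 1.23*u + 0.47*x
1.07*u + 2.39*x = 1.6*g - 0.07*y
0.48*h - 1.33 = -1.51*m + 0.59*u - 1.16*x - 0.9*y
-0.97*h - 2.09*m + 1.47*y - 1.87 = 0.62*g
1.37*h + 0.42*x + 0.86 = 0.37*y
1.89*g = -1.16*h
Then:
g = 0.25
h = -0.41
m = 0.00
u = -0.33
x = 0.28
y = 1.11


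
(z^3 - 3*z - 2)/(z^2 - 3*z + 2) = (z^2 + 2*z + 1)/(z - 1)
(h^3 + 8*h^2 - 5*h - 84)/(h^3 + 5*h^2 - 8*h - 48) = (h + 7)/(h + 4)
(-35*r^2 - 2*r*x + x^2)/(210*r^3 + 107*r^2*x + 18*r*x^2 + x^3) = (-7*r + x)/(42*r^2 + 13*r*x + x^2)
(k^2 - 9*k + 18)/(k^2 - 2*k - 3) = (k - 6)/(k + 1)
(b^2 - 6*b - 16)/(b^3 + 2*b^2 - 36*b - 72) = (b - 8)/(b^2 - 36)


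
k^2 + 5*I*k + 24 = (k - 3*I)*(k + 8*I)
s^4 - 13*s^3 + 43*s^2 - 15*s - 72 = (s - 8)*(s - 3)^2*(s + 1)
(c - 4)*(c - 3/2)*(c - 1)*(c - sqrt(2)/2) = c^4 - 13*c^3/2 - sqrt(2)*c^3/2 + 13*sqrt(2)*c^2/4 + 23*c^2/2 - 23*sqrt(2)*c/4 - 6*c + 3*sqrt(2)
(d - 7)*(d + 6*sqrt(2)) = d^2 - 7*d + 6*sqrt(2)*d - 42*sqrt(2)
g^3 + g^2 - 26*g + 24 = (g - 4)*(g - 1)*(g + 6)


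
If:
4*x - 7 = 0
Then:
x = 7/4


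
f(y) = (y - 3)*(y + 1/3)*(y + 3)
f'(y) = (y - 3)*(y + 1/3) + (y - 3)*(y + 3) + (y + 1/3)*(y + 3) = 3*y^2 + 2*y/3 - 9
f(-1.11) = 6.03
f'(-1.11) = -6.04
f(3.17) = 3.67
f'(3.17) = 23.26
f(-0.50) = 1.46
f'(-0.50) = -8.58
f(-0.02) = -2.82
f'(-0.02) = -9.01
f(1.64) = -12.45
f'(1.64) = 0.16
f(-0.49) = 1.37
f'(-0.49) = -8.61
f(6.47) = 223.56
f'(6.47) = 120.90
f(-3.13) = -2.23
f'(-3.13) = 18.30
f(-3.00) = 0.00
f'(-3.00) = 16.00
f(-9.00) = -624.00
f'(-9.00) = 228.00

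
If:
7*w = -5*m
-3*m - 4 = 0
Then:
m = -4/3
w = 20/21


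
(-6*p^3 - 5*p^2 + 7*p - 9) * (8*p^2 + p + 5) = -48*p^5 - 46*p^4 + 21*p^3 - 90*p^2 + 26*p - 45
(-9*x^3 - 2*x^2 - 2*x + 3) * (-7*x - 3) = 63*x^4 + 41*x^3 + 20*x^2 - 15*x - 9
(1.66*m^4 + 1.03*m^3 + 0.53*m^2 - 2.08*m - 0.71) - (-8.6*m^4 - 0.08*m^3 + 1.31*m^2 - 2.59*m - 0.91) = 10.26*m^4 + 1.11*m^3 - 0.78*m^2 + 0.51*m + 0.2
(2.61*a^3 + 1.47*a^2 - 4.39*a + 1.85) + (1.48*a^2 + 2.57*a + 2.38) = 2.61*a^3 + 2.95*a^2 - 1.82*a + 4.23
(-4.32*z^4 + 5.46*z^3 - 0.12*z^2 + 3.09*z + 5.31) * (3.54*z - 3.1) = -15.2928*z^5 + 32.7204*z^4 - 17.3508*z^3 + 11.3106*z^2 + 9.2184*z - 16.461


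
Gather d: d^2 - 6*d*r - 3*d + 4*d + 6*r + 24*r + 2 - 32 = d^2 + d*(1 - 6*r) + 30*r - 30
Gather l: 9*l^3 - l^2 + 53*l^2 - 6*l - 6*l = 9*l^3 + 52*l^2 - 12*l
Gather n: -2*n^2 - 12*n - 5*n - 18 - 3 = -2*n^2 - 17*n - 21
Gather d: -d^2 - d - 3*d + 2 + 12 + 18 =-d^2 - 4*d + 32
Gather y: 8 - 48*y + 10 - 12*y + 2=20 - 60*y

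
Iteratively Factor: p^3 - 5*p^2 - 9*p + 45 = (p - 3)*(p^2 - 2*p - 15) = (p - 3)*(p + 3)*(p - 5)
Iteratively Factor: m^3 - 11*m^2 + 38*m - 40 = (m - 4)*(m^2 - 7*m + 10) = (m - 5)*(m - 4)*(m - 2)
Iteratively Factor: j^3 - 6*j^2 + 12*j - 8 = (j - 2)*(j^2 - 4*j + 4) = (j - 2)^2*(j - 2)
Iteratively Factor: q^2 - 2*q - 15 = (q - 5)*(q + 3)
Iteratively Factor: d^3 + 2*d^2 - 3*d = (d)*(d^2 + 2*d - 3) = d*(d - 1)*(d + 3)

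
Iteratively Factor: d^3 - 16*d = (d)*(d^2 - 16) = d*(d - 4)*(d + 4)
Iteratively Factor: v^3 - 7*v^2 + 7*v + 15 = (v - 5)*(v^2 - 2*v - 3) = (v - 5)*(v + 1)*(v - 3)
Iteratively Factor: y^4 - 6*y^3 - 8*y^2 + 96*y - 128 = (y - 4)*(y^3 - 2*y^2 - 16*y + 32) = (y - 4)*(y + 4)*(y^2 - 6*y + 8) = (y - 4)*(y - 2)*(y + 4)*(y - 4)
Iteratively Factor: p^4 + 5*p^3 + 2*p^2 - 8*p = (p + 4)*(p^3 + p^2 - 2*p) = p*(p + 4)*(p^2 + p - 2) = p*(p - 1)*(p + 4)*(p + 2)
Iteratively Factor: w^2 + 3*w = (w)*(w + 3)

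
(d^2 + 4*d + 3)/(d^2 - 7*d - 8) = (d + 3)/(d - 8)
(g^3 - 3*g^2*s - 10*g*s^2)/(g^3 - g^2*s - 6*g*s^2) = (-g + 5*s)/(-g + 3*s)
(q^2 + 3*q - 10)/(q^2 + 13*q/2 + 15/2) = 2*(q - 2)/(2*q + 3)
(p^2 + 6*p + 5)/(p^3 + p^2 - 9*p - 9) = (p + 5)/(p^2 - 9)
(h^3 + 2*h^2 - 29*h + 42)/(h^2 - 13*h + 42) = (h^3 + 2*h^2 - 29*h + 42)/(h^2 - 13*h + 42)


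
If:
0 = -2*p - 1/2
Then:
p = -1/4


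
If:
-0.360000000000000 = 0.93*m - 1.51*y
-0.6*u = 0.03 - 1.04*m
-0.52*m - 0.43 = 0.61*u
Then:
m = -0.25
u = -0.49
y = 0.08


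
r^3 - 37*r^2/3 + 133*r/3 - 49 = (r - 7)*(r - 3)*(r - 7/3)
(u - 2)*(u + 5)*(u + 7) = u^3 + 10*u^2 + 11*u - 70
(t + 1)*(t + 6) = t^2 + 7*t + 6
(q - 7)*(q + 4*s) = q^2 + 4*q*s - 7*q - 28*s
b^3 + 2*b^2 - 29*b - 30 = (b - 5)*(b + 1)*(b + 6)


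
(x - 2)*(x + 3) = x^2 + x - 6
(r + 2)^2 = r^2 + 4*r + 4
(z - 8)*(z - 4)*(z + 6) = z^3 - 6*z^2 - 40*z + 192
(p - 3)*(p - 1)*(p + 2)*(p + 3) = p^4 + p^3 - 11*p^2 - 9*p + 18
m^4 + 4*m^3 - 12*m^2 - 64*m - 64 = (m - 4)*(m + 2)^2*(m + 4)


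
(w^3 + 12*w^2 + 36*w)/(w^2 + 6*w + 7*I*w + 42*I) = w*(w + 6)/(w + 7*I)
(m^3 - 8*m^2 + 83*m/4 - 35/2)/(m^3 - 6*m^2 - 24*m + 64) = (m^2 - 6*m + 35/4)/(m^2 - 4*m - 32)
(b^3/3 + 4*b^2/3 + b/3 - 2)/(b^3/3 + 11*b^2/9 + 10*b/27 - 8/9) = 9*(b^2 + b - 2)/(9*b^2 + 6*b - 8)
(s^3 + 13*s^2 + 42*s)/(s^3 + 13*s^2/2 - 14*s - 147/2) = 2*s*(s + 6)/(2*s^2 - s - 21)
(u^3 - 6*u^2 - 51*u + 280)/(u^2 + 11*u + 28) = (u^2 - 13*u + 40)/(u + 4)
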